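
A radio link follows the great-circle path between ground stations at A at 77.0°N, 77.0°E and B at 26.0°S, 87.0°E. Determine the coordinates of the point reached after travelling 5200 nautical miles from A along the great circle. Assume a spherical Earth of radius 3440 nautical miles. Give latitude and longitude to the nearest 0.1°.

Write both endpoints as unit vectors p₁, p₂ with components (cos φ cos λ, cos φ sin λ, sin φ).
The central angle between the endpoints is δ = arccos(p₁·p₂) ≈ 1.801 rad (103.2°). The total great-circle distance is δ·R ≈ 1.801 × 3440 ≈ 6195 nmi, so the target fraction is f = 5200/6195 ≈ 0.839.
Interpolate at f ≈ 0.839 with slerp weights a = sin((1−f)δ)/sin δ ≈ 0.293, b = sin(fδ)/sin δ ≈ 1.025.
p = a·p₁ + b·p₂ ≈ (0.063, 0.984, -0.164); φ = arcsin(p_z) ≈ -9.44°, λ = atan2(p_y, p_x) ≈ 86.34°.

≈ 9.4°S, 86.3°E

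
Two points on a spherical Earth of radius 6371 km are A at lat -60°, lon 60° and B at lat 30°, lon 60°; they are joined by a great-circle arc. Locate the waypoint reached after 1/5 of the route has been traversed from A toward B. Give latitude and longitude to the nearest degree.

Write both endpoints as unit vectors p₁, p₂ with components (cos φ cos λ, cos φ sin λ, sin φ).
The central angle between the endpoints is δ = arccos(p₁·p₂) ≈ 1.571 rad (90.0°).
Interpolate at f = 1/5 with slerp weights a = sin((1−f)δ)/sin δ ≈ 0.951, b = sin(fδ)/sin δ ≈ 0.309.
p = a·p₁ + b·p₂ ≈ (0.372, 0.644, -0.669); φ = arcsin(p_z) ≈ -42.00°, λ = atan2(p_y, p_x) ≈ 60.00°.

≈ lat -42°, lon 60°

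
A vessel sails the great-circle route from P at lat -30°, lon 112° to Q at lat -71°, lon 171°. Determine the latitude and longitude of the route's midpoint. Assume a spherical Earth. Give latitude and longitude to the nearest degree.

≈ lat -53°, lon 127°

The haversine formula gives a central angle δ ≈ 0.905 rad (51.8°) between the endpoints.
Interpolate at f = 1/2 with slerp weights a = sin((1−f)δ)/sin δ ≈ 0.556, b = sin(fδ)/sin δ ≈ 0.556.
p = a·p₁ + b·p₂ ≈ (-0.359, 0.475, -0.804); φ = arcsin(p_z) ≈ -53.47°, λ = atan2(p_y, p_x) ≈ 127.11°.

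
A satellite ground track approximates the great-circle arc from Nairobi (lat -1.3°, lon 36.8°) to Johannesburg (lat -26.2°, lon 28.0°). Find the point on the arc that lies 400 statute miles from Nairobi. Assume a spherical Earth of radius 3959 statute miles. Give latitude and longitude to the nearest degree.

≈ lat -7°, lon 35°

Write both endpoints as unit vectors p₁, p₂ with components (cos φ cos λ, cos φ sin λ, sin φ).
The central angle between the endpoints is δ = arccos(p₁·p₂) ≈ 0.459 rad (26.3°). The total great-circle distance is δ·R ≈ 0.459 × 3959 ≈ 1817 mi, so the target fraction is f = 400/1817 ≈ 0.220.
Interpolate at f ≈ 0.220 with slerp weights a = sin((1−f)δ)/sin δ ≈ 0.791, b = sin(fδ)/sin δ ≈ 0.228.
p = a·p₁ + b·p₂ ≈ (0.813, 0.569, -0.118); φ = arcsin(p_z) ≈ -6.80°, λ = atan2(p_y, p_x) ≈ 35.00°.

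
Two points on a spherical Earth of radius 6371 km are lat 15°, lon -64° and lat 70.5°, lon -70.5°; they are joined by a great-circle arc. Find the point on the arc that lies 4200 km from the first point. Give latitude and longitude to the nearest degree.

From cos δ = sin φ₁ sin φ₂ + cos φ₁ cos φ₂ cos Δλ, the central angle is δ ≈ 0.971 rad (55.6°). The total great-circle distance is δ·R ≈ 0.971 × 6371 ≈ 6187 km, so the target fraction is f = 4200/6187 ≈ 0.679.
Interpolate at f ≈ 0.679 with slerp weights a = sin((1−f)δ)/sin δ ≈ 0.372, b = sin(fδ)/sin δ ≈ 0.742.
p = a·p₁ + b·p₂ ≈ (0.240, -0.556, 0.796); φ = arcsin(p_z) ≈ 52.71°, λ = atan2(p_y, p_x) ≈ -66.65°.

≈ lat 53°, lon -67°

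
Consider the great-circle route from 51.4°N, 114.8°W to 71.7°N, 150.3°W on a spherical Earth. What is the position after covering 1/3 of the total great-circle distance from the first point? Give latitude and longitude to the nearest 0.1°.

Convert each endpoint to a unit vector on the sphere (x = cos φ cos λ, y = cos φ sin λ, z = sin φ).
The central angle between the endpoints is δ = arccos(p₁·p₂) ≈ 0.448 rad (25.6°).
Interpolate at f = 1/3 with slerp weights a = sin((1−f)δ)/sin δ ≈ 0.679, b = sin(fδ)/sin δ ≈ 0.343.
p = a·p₁ + b·p₂ ≈ (-0.271, -0.438, 0.857); φ = arcsin(p_z) ≈ 58.98°, λ = atan2(p_y, p_x) ≈ -121.78°.

≈ 59.0°N, 121.8°W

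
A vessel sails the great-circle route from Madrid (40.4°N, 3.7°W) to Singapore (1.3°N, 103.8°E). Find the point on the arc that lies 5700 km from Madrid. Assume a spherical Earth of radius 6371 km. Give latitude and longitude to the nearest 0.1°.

Write both endpoints as unit vectors p₁, p₂ with components (cos φ cos λ, cos φ sin λ, sin φ).
The central angle between the endpoints is δ = arccos(p₁·p₂) ≈ 1.787 rad (102.4°). The total great-circle distance is δ·R ≈ 1.787 × 6371 ≈ 11383 km, so the target fraction is f = 5700/11383 ≈ 0.501.
Interpolate at f ≈ 0.501 with slerp weights a = sin((1−f)δ)/sin δ ≈ 0.797, b = sin(fδ)/sin δ ≈ 0.799.
p = a·p₁ + b·p₂ ≈ (0.415, 0.736, 0.535); φ = arcsin(p_z) ≈ 32.31°, λ = atan2(p_y, p_x) ≈ 60.58°.

≈ 32.3°N, 60.6°E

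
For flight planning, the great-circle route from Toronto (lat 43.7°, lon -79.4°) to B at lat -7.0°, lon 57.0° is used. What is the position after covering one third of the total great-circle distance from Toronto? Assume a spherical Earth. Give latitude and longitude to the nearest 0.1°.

Write both endpoints as unit vectors p₁, p₂ with components (cos φ cos λ, cos φ sin λ, sin φ).
The central angle between the endpoints is δ = arccos(p₁·p₂) ≈ 2.219 rad (127.1°).
Interpolate at f = 1/3 with slerp weights a = sin((1−f)δ)/sin δ ≈ 1.249, b = sin(fδ)/sin δ ≈ 0.846.
p = a·p₁ + b·p₂ ≈ (0.623, -0.184, 0.760); φ = arcsin(p_z) ≈ 49.47°, λ = atan2(p_y, p_x) ≈ -16.44°.

≈ lat 49.5°, lon -16.4°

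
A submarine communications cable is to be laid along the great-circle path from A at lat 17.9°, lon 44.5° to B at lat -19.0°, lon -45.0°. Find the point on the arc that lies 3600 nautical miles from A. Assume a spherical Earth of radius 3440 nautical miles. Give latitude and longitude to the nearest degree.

The haversine formula gives a central angle δ ≈ 1.663 rad (95.3°) between the endpoints. The total great-circle distance is δ·R ≈ 1.663 × 3440 ≈ 5721 nmi, so the target fraction is f = 3600/5721 ≈ 0.629.
Interpolate at f ≈ 0.629 with slerp weights a = sin((1−f)δ)/sin δ ≈ 0.581, b = sin(fδ)/sin δ ≈ 0.869.
p = a·p₁ + b·p₂ ≈ (0.975, -0.194, -0.105); φ = arcsin(p_z) ≈ -6.00°, λ = atan2(p_y, p_x) ≈ -11.24°.

≈ lat -6°, lon -11°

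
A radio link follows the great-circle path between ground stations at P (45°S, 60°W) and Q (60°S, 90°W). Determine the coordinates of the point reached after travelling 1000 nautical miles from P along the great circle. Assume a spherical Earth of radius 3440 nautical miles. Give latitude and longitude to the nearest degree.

Write both endpoints as unit vectors p₁, p₂ with components (cos φ cos λ, cos φ sin λ, sin φ).
The central angle between the endpoints is δ = arccos(p₁·p₂) ≈ 0.406 rad (23.3°). The total great-circle distance is δ·R ≈ 0.406 × 3440 ≈ 1398 nmi, so the target fraction is f = 1000/1398 ≈ 0.715.
Interpolate at f ≈ 0.715 with slerp weights a = sin((1−f)δ)/sin δ ≈ 0.292, b = sin(fδ)/sin δ ≈ 0.725.
p = a·p₁ + b·p₂ ≈ (0.103, -0.541, -0.834); φ = arcsin(p_z) ≈ -56.56°, λ = atan2(p_y, p_x) ≈ -79.20°.

≈ (57°S, 79°W)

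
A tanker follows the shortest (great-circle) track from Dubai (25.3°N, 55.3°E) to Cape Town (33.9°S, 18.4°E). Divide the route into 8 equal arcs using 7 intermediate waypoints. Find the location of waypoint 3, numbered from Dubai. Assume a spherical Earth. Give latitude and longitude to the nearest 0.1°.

≈ (3.0°N, 41.8°E)

The haversine formula gives a central angle δ ≈ 1.201 rad (68.8°) between the endpoints.
Interpolate at f = 3/8 with slerp weights a = sin((1−f)δ)/sin δ ≈ 0.731, b = sin(fδ)/sin δ ≈ 0.467.
p = a·p₁ + b·p₂ ≈ (0.744, 0.666, 0.052); φ = arcsin(p_z) ≈ 2.99°, λ = atan2(p_y, p_x) ≈ 41.83°.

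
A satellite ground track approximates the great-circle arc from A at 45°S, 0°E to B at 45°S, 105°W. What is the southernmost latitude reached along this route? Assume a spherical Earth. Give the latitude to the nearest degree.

≈ 59°S

The great circle lies in the plane with unit normal n̂ = (p₁ × p₂)/|p₁ × p₂|.
Here n̂_z ≈ -0.520; the vertex latitude is φ_max = arccos|n̂_z| ≈ 58.7°.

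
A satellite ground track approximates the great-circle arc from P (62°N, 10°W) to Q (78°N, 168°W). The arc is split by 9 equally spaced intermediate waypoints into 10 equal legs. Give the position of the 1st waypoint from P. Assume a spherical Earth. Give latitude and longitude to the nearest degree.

≈ (66°N, 11°W)

Write both endpoints as unit vectors p₁, p₂ with components (cos φ cos λ, cos φ sin λ, sin φ).
The central angle between the endpoints is δ = arccos(p₁·p₂) ≈ 0.687 rad (39.4°).
Interpolate at f = 1/10 with slerp weights a = sin((1−f)δ)/sin δ ≈ 0.914, b = sin(fδ)/sin δ ≈ 0.108.
p = a·p₁ + b·p₂ ≈ (0.401, -0.079, 0.913); φ = arcsin(p_z) ≈ 65.90°, λ = atan2(p_y, p_x) ≈ -11.18°.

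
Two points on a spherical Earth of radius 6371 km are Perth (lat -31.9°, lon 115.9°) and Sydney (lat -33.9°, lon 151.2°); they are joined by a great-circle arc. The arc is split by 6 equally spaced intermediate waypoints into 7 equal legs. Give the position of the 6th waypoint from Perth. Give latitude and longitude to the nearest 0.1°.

From cos δ = sin φ₁ sin φ₂ + cos φ₁ cos φ₂ cos Δλ, the central angle is δ ≈ 0.516 rad (29.6°).
Interpolate at f = 6/7 with slerp weights a = sin((1−f)δ)/sin δ ≈ 0.149, b = sin(fδ)/sin δ ≈ 0.867.
p = a·p₁ + b·p₂ ≈ (-0.686, 0.461, -0.563); φ = arcsin(p_z) ≈ -34.24°, λ = atan2(p_y, p_x) ≈ 146.12°.

≈ lat -34.2°, lon 146.1°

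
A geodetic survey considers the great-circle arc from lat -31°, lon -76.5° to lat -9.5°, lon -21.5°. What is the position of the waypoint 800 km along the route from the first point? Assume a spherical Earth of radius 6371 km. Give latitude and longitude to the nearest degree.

≈ lat -29°, lon -68°

Convert each endpoint to a unit vector on the sphere (x = cos φ cos λ, y = cos φ sin λ, z = sin φ).
The central angle between the endpoints is δ = arccos(p₁·p₂) ≈ 0.964 rad (55.3°). The total great-circle distance is δ·R ≈ 0.964 × 6371 ≈ 6144 km, so the target fraction is f = 800/6144 ≈ 0.130.
Interpolate at f ≈ 0.130 with slerp weights a = sin((1−f)δ)/sin δ ≈ 0.905, b = sin(fδ)/sin δ ≈ 0.152.
p = a·p₁ + b·p₂ ≈ (0.321, -0.810, -0.491); φ = arcsin(p_z) ≈ -29.43°, λ = atan2(p_y, p_x) ≈ -68.37°.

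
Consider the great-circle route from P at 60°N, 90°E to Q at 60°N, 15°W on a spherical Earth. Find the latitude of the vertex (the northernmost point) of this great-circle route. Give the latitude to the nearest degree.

The great circle lies in the plane with unit normal n̂ = (p₁ × p₂)/|p₁ × p₂|.
Here n̂_z ≈ -0.332; the vertex latitude is φ_max = arccos|n̂_z| ≈ 70.6°.
Check via Clairaut: cos φ_max = |cos φ₁| · sin C = cos(60.0°)·sin(41.5°) ≈ 0.332, again giving ≈ 70.6°.

≈ 71°N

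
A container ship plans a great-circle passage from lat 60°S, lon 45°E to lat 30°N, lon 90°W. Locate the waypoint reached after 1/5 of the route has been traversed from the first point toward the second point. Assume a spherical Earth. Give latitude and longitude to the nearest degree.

≈ lat 60°S, lon 12°W

Convert each endpoint to a unit vector on the sphere (x = cos φ cos λ, y = cos φ sin λ, z = sin φ).
The central angle between the endpoints is δ = arccos(p₁·p₂) ≈ 2.403 rad (137.7°).
Interpolate at f = 1/5 with slerp weights a = sin((1−f)δ)/sin δ ≈ 1.394, b = sin(fδ)/sin δ ≈ 0.686.
p = a·p₁ + b·p₂ ≈ (0.493, -0.102, -0.864); φ = arcsin(p_z) ≈ -59.79°, λ = atan2(p_y, p_x) ≈ -11.64°.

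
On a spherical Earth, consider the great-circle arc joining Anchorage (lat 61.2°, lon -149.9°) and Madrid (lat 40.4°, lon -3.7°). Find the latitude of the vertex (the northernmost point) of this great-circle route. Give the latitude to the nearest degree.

The great circle lies in the plane with unit normal n̂ = (p₁ × p₂)/|p₁ × p₂|.
Here n̂_z ≈ +0.212; the vertex latitude is φ_max = arccos|n̂_z| ≈ 77.8°.
Check via Clairaut: cos φ_max = |cos φ₁| · sin C = cos(61.2°)·sin(26.0°) ≈ 0.212, again giving ≈ 77.8°.

≈ 78°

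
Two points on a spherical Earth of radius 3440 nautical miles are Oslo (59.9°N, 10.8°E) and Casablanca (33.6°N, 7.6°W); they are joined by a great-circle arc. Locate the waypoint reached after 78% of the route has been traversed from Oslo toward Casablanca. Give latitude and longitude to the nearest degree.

Write both endpoints as unit vectors p₁, p₂ with components (cos φ cos λ, cos φ sin λ, sin φ).
The central angle between the endpoints is δ = arccos(p₁·p₂) ≈ 0.505 rad (28.9°).
Interpolate at f = 0.78 with slerp weights a = sin((1−f)δ)/sin δ ≈ 0.229, b = sin(fδ)/sin δ ≈ 0.793.
p = a·p₁ + b·p₂ ≈ (0.768, -0.066, 0.637); φ = arcsin(p_z) ≈ 39.59°, λ = atan2(p_y, p_x) ≈ -4.90°.

≈ 40°N, 5°W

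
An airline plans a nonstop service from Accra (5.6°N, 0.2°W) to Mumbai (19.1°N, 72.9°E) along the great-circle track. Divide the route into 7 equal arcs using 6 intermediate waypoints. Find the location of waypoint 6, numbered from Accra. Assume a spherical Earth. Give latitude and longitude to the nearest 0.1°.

Convert each endpoint to a unit vector on the sphere (x = cos φ cos λ, y = cos φ sin λ, z = sin φ).
The central angle between the endpoints is δ = arccos(p₁·p₂) ≈ 1.261 rad (72.2°).
Interpolate at f = 6/7 with slerp weights a = sin((1−f)δ)/sin δ ≈ 0.188, b = sin(fδ)/sin δ ≈ 0.926.
p = a·p₁ + b·p₂ ≈ (0.445, 0.836, 0.321); φ = arcsin(p_z) ≈ 18.75°, λ = atan2(p_y, p_x) ≈ 62.00°.

≈ 18.8°N, 62.0°E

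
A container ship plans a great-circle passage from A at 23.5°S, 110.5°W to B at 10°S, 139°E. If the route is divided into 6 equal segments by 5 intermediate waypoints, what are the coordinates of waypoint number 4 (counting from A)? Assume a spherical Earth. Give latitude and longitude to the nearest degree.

From cos δ = sin φ₁ sin φ₂ + cos φ₁ cos φ₂ cos Δλ, the central angle is δ ≈ 1.820 rad (104.3°).
Interpolate at f = 4/6 with slerp weights a = sin((1−f)δ)/sin δ ≈ 0.588, b = sin(fδ)/sin δ ≈ 0.967.
p = a·p₁ + b·p₂ ≈ (-0.908, 0.119, -0.403); φ = arcsin(p_z) ≈ -23.74°, λ = atan2(p_y, p_x) ≈ 172.52°.

≈ 24°S, 173°E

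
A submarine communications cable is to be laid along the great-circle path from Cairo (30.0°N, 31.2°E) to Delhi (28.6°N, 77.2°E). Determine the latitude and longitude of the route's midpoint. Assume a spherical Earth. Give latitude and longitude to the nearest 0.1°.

≈ 31.4°N, 54.4°E

From cos δ = sin φ₁ sin φ₂ + cos φ₁ cos φ₂ cos Δλ, the central angle is δ ≈ 0.696 rad (39.9°).
Interpolate at f = 1/2 with slerp weights a = sin((1−f)δ)/sin δ ≈ 0.532, b = sin(fδ)/sin δ ≈ 0.532.
p = a·p₁ + b·p₂ ≈ (0.497, 0.694, 0.521); φ = arcsin(p_z) ≈ 31.37°, λ = atan2(p_y, p_x) ≈ 54.37°.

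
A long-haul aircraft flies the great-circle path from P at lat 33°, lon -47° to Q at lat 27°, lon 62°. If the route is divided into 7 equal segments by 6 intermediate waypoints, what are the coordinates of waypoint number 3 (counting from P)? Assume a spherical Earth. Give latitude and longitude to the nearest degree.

Write both endpoints as unit vectors p₁, p₂ with components (cos φ cos λ, cos φ sin λ, sin φ).
The central angle between the endpoints is δ = arccos(p₁·p₂) ≈ 1.567 rad (89.8°).
Interpolate at f = 3/7 with slerp weights a = sin((1−f)δ)/sin δ ≈ 0.780, b = sin(fδ)/sin δ ≈ 0.622.
p = a·p₁ + b·p₂ ≈ (0.707, 0.011, 0.708); φ = arcsin(p_z) ≈ 45.03°, λ = atan2(p_y, p_x) ≈ 0.87°.

≈ lat 45°, lon 1°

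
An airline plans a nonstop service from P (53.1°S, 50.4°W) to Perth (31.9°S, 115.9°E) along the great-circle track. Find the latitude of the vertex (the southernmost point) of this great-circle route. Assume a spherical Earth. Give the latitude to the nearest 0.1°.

≈ 83.0°S

The great circle lies in the plane with unit normal n̂ = (p₁ × p₂)/|p₁ × p₂|.
Here n̂_z ≈ +0.121; the vertex latitude is φ_max = arccos|n̂_z| ≈ 83.0°.
Check via Clairaut: cos φ_max = |cos φ₁| · sin C = cos(53.1°)·sin(168.4°) ≈ 0.121, again giving ≈ 83.0°.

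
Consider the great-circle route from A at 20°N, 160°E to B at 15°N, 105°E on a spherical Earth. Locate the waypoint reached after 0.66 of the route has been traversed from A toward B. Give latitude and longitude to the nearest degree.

≈ 19°N, 123°E

Write both endpoints as unit vectors p₁, p₂ with components (cos φ cos λ, cos φ sin λ, sin φ).
The central angle between the endpoints is δ = arccos(p₁·p₂) ≈ 0.916 rad (52.5°).
Interpolate at f = 0.66 with slerp weights a = sin((1−f)δ)/sin δ ≈ 0.386, b = sin(fδ)/sin δ ≈ 0.717.
p = a·p₁ + b·p₂ ≈ (-0.520, 0.793, 0.318); φ = arcsin(p_z) ≈ 18.52°, λ = atan2(p_y, p_x) ≈ 123.28°.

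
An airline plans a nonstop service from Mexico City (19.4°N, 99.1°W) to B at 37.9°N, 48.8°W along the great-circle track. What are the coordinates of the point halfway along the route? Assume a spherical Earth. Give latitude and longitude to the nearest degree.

The haversine formula gives a central angle δ ≈ 0.824 rad (47.2°) between the endpoints.
Interpolate at f = 1/2 with slerp weights a = sin((1−f)δ)/sin δ ≈ 0.546, b = sin(fδ)/sin δ ≈ 0.546.
p = a·p₁ + b·p₂ ≈ (0.202, -0.832, 0.516); φ = arcsin(p_z) ≈ 31.09°, λ = atan2(p_y, p_x) ≈ -76.34°.

≈ 31°N, 76°W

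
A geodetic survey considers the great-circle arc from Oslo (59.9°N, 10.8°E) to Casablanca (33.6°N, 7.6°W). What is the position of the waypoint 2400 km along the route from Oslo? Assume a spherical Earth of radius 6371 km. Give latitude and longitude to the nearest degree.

≈ 41°N, 4°W

Convert each endpoint to a unit vector on the sphere (x = cos φ cos λ, y = cos φ sin λ, z = sin φ).
The central angle between the endpoints is δ = arccos(p₁·p₂) ≈ 0.505 rad (28.9°). The total great-circle distance is δ·R ≈ 0.505 × 6371 ≈ 3218 km, so the target fraction is f = 2400/3218 ≈ 0.746.
Interpolate at f ≈ 0.746 with slerp weights a = sin((1−f)δ)/sin δ ≈ 0.265, b = sin(fδ)/sin δ ≈ 0.760.
p = a·p₁ + b·p₂ ≈ (0.758, -0.059, 0.650); φ = arcsin(p_z) ≈ 40.51°, λ = atan2(p_y, p_x) ≈ -4.44°.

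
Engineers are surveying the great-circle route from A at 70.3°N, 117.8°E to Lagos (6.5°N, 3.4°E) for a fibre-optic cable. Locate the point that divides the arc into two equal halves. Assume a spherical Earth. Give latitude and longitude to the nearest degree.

Write both endpoints as unit vectors p₁, p₂ with components (cos φ cos λ, cos φ sin λ, sin φ).
The central angle between the endpoints is δ = arccos(p₁·p₂) ≈ 1.603 rad (91.8°).
Interpolate at f = 1/2 with slerp weights a = sin((1−f)δ)/sin δ ≈ 0.719, b = sin(fδ)/sin δ ≈ 0.719.
p = a·p₁ + b·p₂ ≈ (0.600, 0.257, 0.758); φ = arcsin(p_z) ≈ 49.28°, λ = atan2(p_y, p_x) ≈ 23.17°.

≈ 49°N, 23°E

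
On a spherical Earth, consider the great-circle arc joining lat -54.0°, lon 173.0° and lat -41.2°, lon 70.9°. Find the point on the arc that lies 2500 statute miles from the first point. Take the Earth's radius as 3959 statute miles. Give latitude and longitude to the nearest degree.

Convert each endpoint to a unit vector on the sphere (x = cos φ cos λ, y = cos φ sin λ, z = sin φ).
The central angle between the endpoints is δ = arccos(p₁·p₂) ≈ 1.115 rad (63.9°). The total great-circle distance is δ·R ≈ 1.115 × 3959 ≈ 4414 mi, so the target fraction is f = 2500/4414 ≈ 0.566.
Interpolate at f ≈ 0.566 with slerp weights a = sin((1−f)δ)/sin δ ≈ 0.518, b = sin(fδ)/sin δ ≈ 0.657.
p = a·p₁ + b·p₂ ≈ (-0.140, 0.505, -0.852); φ = arcsin(p_z) ≈ -58.42°, λ = atan2(p_y, p_x) ≈ 105.53°.

≈ lat -58°, lon 106°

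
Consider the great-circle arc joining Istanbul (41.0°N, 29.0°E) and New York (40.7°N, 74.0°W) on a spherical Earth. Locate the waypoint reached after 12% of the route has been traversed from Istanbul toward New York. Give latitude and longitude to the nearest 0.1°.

≈ 46.1°N, 19.3°E

Convert each endpoint to a unit vector on the sphere (x = cos φ cos λ, y = cos φ sin λ, z = sin φ).
The central angle between the endpoints is δ = arccos(p₁·p₂) ≈ 1.267 rad (72.6°).
Interpolate at f = 0.12 with slerp weights a = sin((1−f)δ)/sin δ ≈ 0.941, b = sin(fδ)/sin δ ≈ 0.159.
p = a·p₁ + b·p₂ ≈ (0.654, 0.229, 0.721); φ = arcsin(p_z) ≈ 46.12°, λ = atan2(p_y, p_x) ≈ 19.26°.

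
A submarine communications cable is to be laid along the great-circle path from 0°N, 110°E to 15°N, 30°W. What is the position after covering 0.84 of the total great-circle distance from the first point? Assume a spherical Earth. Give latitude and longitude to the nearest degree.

Convert each endpoint to a unit vector on the sphere (x = cos φ cos λ, y = cos φ sin λ, z = sin φ).
The central angle between the endpoints is δ = arccos(p₁·p₂) ≈ 2.404 rad (137.7°).
Interpolate at f = 0.84 with slerp weights a = sin((1−f)δ)/sin δ ≈ 0.558, b = sin(fδ)/sin δ ≈ 1.340.
p = a·p₁ + b·p₂ ≈ (0.930, -0.123, 0.347); φ = arcsin(p_z) ≈ 20.29°, λ = atan2(p_y, p_x) ≈ -7.53°.

≈ 20°N, 8°W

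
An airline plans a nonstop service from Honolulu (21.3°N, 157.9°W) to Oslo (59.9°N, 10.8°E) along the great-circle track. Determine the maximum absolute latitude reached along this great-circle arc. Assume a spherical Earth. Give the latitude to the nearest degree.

The great circle lies in the plane with unit normal n̂ = (p₁ × p₂)/|p₁ × p₂|.
Here n̂_z ≈ +0.093; the vertex latitude is φ_max = arccos|n̂_z| ≈ 84.7°.

≈ 85°N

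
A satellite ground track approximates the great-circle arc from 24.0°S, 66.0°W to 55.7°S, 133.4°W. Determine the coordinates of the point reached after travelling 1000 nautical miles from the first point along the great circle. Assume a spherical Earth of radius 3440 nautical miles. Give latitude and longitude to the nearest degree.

≈ 37°S, 79°W

Write both endpoints as unit vectors p₁, p₂ with components (cos φ cos λ, cos φ sin λ, sin φ).
The central angle between the endpoints is δ = arccos(p₁·p₂) ≈ 1.008 rad (57.7°). The total great-circle distance is δ·R ≈ 1.008 × 3440 ≈ 3466 nmi, so the target fraction is f = 1000/3466 ≈ 0.288.
Interpolate at f ≈ 0.288 with slerp weights a = sin((1−f)δ)/sin δ ≈ 0.777, b = sin(fδ)/sin δ ≈ 0.339.
p = a·p₁ + b·p₂ ≈ (0.158, -0.787, -0.596); φ = arcsin(p_z) ≈ -36.59°, λ = atan2(p_y, p_x) ≈ -78.69°.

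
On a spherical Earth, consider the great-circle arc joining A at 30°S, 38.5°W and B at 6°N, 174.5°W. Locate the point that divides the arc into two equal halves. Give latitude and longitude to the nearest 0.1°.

The haversine formula gives a central angle δ ≈ 2.307 rad (132.2°) between the endpoints.
Interpolate at f = 1/2 with slerp weights a = sin((1−f)δ)/sin δ ≈ 1.234, b = sin(fδ)/sin δ ≈ 1.234.
p = a·p₁ + b·p₂ ≈ (-0.385, -0.783, -0.488); φ = arcsin(p_z) ≈ -29.22°, λ = atan2(p_y, p_x) ≈ -116.20°.

≈ 29.2°S, 116.2°W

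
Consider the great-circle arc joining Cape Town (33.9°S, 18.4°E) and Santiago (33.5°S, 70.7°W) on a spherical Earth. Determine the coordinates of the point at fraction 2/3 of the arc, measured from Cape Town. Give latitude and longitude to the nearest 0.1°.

From cos δ = sin φ₁ sin φ₂ + cos φ₁ cos φ₂ cos Δλ, the central angle is δ ≈ 1.246 rad (71.4°).
Interpolate at f = 2/3 with slerp weights a = sin((1−f)δ)/sin δ ≈ 0.426, b = sin(fδ)/sin δ ≈ 0.779.
p = a·p₁ + b·p₂ ≈ (0.550, -0.502, -0.668); φ = arcsin(p_z) ≈ -41.88°, λ = atan2(p_y, p_x) ≈ -42.36°.

≈ 41.9°S, 42.4°W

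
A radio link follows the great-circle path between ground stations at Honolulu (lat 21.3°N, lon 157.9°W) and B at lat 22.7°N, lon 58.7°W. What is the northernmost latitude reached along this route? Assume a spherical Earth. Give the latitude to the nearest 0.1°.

The great circle lies in the plane with unit normal n̂ = (p₁ × p₂)/|p₁ × p₂|.
Here n̂_z ≈ +0.848; the vertex latitude is φ_max = arccos|n̂_z| ≈ 32.0°.

≈ 32.0°N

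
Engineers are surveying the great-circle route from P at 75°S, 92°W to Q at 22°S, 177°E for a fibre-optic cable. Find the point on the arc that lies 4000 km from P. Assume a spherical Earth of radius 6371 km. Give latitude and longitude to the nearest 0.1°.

Write both endpoints as unit vectors p₁, p₂ with components (cos φ cos λ, cos φ sin λ, sin φ).
The central angle between the endpoints is δ = arccos(p₁·p₂) ≈ 1.205 rad (69.0°). The total great-circle distance is δ·R ≈ 1.205 × 6371 ≈ 7677 km, so the target fraction is f = 4000/7677 ≈ 0.521.
Interpolate at f ≈ 0.521 with slerp weights a = sin((1−f)δ)/sin δ ≈ 0.584, b = sin(fδ)/sin δ ≈ 0.629.
p = a·p₁ + b·p₂ ≈ (-0.588, -0.121, -0.800); φ = arcsin(p_z) ≈ -53.13°, λ = atan2(p_y, p_x) ≈ -168.40°.

≈ 53.1°S, 168.4°W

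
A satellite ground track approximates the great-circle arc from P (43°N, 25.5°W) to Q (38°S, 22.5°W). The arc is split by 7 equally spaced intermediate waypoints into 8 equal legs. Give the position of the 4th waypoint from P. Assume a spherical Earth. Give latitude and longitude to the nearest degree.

≈ (3°N, 24°W)

From cos δ = sin φ₁ sin φ₂ + cos φ₁ cos φ₂ cos Δλ, the central angle is δ ≈ 1.415 rad (81.0°).
Interpolate at f = 4/8 with slerp weights a = sin((1−f)δ)/sin δ ≈ 0.658, b = sin(fδ)/sin δ ≈ 0.658.
p = a·p₁ + b·p₂ ≈ (0.913, -0.405, 0.044); φ = arcsin(p_z) ≈ 2.50°, λ = atan2(p_y, p_x) ≈ -23.94°.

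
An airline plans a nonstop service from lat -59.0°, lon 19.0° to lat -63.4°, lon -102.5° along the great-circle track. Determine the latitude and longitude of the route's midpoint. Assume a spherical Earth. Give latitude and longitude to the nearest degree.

≈ lat -75°, lon -35°

From cos δ = sin φ₁ sin φ₂ + cos φ₁ cos φ₂ cos Δλ, the central angle is δ ≈ 0.869 rad (49.8°).
Interpolate at f = 1/2 with slerp weights a = sin((1−f)δ)/sin δ ≈ 0.551, b = sin(fδ)/sin δ ≈ 0.551.
p = a·p₁ + b·p₂ ≈ (0.215, -0.149, -0.965); φ = arcsin(p_z) ≈ -74.85°, λ = atan2(p_y, p_x) ≈ -34.64°.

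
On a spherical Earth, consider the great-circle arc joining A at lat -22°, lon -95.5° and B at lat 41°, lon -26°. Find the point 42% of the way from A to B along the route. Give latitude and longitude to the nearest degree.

Convert each endpoint to a unit vector on the sphere (x = cos φ cos λ, y = cos φ sin λ, z = sin φ).
The central angle between the endpoints is δ = arccos(p₁·p₂) ≈ 1.572 rad (90.0°).
Interpolate at f = 0.42 with slerp weights a = sin((1−f)δ)/sin δ ≈ 0.790, b = sin(fδ)/sin δ ≈ 0.613.
p = a·p₁ + b·p₂ ≈ (0.346, -0.932, 0.106); φ = arcsin(p_z) ≈ 6.09°, λ = atan2(p_y, p_x) ≈ -69.66°.

≈ lat 6°, lon -70°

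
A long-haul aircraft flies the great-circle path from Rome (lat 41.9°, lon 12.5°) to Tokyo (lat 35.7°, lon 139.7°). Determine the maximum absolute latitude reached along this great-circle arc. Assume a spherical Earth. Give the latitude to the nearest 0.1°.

≈ 61.2°

The great circle lies in the plane with unit normal n̂ = (p₁ × p₂)/|p₁ × p₂|.
Here n̂_z ≈ +0.482; the vertex latitude is φ_max = arccos|n̂_z| ≈ 61.2°.
Check via Clairaut: cos φ_max = |cos φ₁| · sin C = cos(41.9°)·sin(40.3°) ≈ 0.482, again giving ≈ 61.2°.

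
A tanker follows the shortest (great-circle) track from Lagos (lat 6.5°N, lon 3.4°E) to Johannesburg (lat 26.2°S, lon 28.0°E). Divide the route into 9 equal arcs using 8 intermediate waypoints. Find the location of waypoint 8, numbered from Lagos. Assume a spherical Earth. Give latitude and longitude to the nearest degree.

Convert each endpoint to a unit vector on the sphere (x = cos φ cos λ, y = cos φ sin λ, z = sin φ).
The central angle between the endpoints is δ = arccos(p₁·p₂) ≈ 0.707 rad (40.5°).
Interpolate at f = 8/9 with slerp weights a = sin((1−f)δ)/sin δ ≈ 0.121, b = sin(fδ)/sin δ ≈ 0.905.
p = a·p₁ + b·p₂ ≈ (0.837, 0.388, -0.386); φ = arcsin(p_z) ≈ -22.70°, λ = atan2(p_y, p_x) ≈ 24.90°.

≈ lat 23°S, lon 25°E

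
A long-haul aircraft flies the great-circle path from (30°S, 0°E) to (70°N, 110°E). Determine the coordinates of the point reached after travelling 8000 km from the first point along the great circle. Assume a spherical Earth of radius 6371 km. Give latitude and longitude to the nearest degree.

≈ (37°N, 28°E)

The haversine formula gives a central angle δ ≈ 2.179 rad (124.8°) between the endpoints. The total great-circle distance is δ·R ≈ 2.179 × 6371 ≈ 13881 km, so the target fraction is f = 8000/13881 ≈ 0.576.
Interpolate at f ≈ 0.576 with slerp weights a = sin((1−f)δ)/sin δ ≈ 0.971, b = sin(fδ)/sin δ ≈ 1.158.
p = a·p₁ + b·p₂ ≈ (0.706, 0.372, 0.603); φ = arcsin(p_z) ≈ 37.06°, λ = atan2(p_y, p_x) ≈ 27.81°.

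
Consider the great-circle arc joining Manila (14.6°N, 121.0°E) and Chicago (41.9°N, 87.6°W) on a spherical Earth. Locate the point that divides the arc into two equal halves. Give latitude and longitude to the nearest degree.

≈ 63°N, 170°E

Write both endpoints as unit vectors p₁, p₂ with components (cos φ cos λ, cos φ sin λ, sin φ).
The central angle between the endpoints is δ = arccos(p₁·p₂) ≈ 2.053 rad (117.6°).
Interpolate at f = 1/2 with slerp weights a = sin((1−f)δ)/sin δ ≈ 0.966, b = sin(fδ)/sin δ ≈ 0.966.
p = a·p₁ + b·p₂ ≈ (-0.451, 0.083, 0.889); φ = arcsin(p_z) ≈ 62.69°, λ = atan2(p_y, p_x) ≈ 169.59°.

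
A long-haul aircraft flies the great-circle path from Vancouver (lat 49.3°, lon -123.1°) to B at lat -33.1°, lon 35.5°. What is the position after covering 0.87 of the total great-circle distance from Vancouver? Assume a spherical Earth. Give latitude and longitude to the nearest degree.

Convert each endpoint to a unit vector on the sphere (x = cos φ cos λ, y = cos φ sin λ, z = sin φ).
The central angle between the endpoints is δ = arccos(p₁·p₂) ≈ 2.746 rad (157.3°).
Interpolate at f = 0.87 with slerp weights a = sin((1−f)δ)/sin δ ≈ 0.906, b = sin(fδ)/sin δ ≈ 1.773.
p = a·p₁ + b·p₂ ≈ (0.886, 0.368, -0.281); φ = arcsin(p_z) ≈ -16.34°, λ = atan2(p_y, p_x) ≈ 22.52°.

≈ lat -16°, lon 23°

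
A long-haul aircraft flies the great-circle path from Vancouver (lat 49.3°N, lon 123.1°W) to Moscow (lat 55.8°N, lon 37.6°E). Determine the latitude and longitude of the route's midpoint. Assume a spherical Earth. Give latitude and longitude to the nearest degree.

≈ lat 82°N, lon 66°W

The haversine formula gives a central angle δ ≈ 1.286 rad (73.7°) between the endpoints.
Interpolate at f = 1/2 with slerp weights a = sin((1−f)δ)/sin δ ≈ 0.625, b = sin(fδ)/sin δ ≈ 0.625.
p = a·p₁ + b·p₂ ≈ (0.056, -0.127, 0.990); φ = arcsin(p_z) ≈ 82.03°, λ = atan2(p_y, p_x) ≈ -66.31°.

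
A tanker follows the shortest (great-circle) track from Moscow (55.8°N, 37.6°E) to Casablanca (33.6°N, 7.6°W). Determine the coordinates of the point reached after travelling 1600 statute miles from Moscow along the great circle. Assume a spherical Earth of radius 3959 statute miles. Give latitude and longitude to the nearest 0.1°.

≈ 44.3°N, 5.8°E

Write both endpoints as unit vectors p₁, p₂ with components (cos φ cos λ, cos φ sin λ, sin φ).
The central angle between the endpoints is δ = arccos(p₁·p₂) ≈ 0.664 rad (38.0°). The total great-circle distance is δ·R ≈ 0.664 × 3959 ≈ 2628 mi, so the target fraction is f = 1600/2628 ≈ 0.609.
Interpolate at f ≈ 0.609 with slerp weights a = sin((1−f)δ)/sin δ ≈ 0.417, b = sin(fδ)/sin δ ≈ 0.638.
p = a·p₁ + b·p₂ ≈ (0.712, 0.073, 0.698); φ = arcsin(p_z) ≈ 44.26°, λ = atan2(p_y, p_x) ≈ 5.82°.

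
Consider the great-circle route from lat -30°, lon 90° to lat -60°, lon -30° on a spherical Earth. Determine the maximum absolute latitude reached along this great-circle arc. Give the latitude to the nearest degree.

The great circle lies in the plane with unit normal n̂ = (p₁ × p₂)/|p₁ × p₂|.
Here n̂_z ≈ -0.384; the vertex latitude is φ_max = arccos|n̂_z| ≈ 67.4°.

≈ -67°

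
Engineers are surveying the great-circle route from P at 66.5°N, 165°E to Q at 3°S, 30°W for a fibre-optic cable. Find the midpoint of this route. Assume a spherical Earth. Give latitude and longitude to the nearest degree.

≈ 54°N, 40°W

From cos δ = sin φ₁ sin φ₂ + cos φ₁ cos φ₂ cos Δλ, the central angle is δ ≈ 2.018 rad (115.6°).
Interpolate at f = 1/2 with slerp weights a = sin((1−f)δ)/sin δ ≈ 0.939, b = sin(fδ)/sin δ ≈ 0.939.
p = a·p₁ + b·p₂ ≈ (0.450, -0.372, 0.812); φ = arcsin(p_z) ≈ 54.27°, λ = atan2(p_y, p_x) ≈ -39.55°.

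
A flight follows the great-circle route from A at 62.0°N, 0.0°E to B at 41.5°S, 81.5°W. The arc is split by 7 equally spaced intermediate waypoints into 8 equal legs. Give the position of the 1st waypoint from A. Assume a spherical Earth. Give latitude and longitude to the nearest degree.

The haversine formula gives a central angle δ ≈ 2.133 rad (122.2°) between the endpoints.
Interpolate at f = 1/8 with slerp weights a = sin((1−f)δ)/sin δ ≈ 1.131, b = sin(fδ)/sin δ ≈ 0.311.
p = a·p₁ + b·p₂ ≈ (0.565, -0.231, 0.792); φ = arcsin(p_z) ≈ 52.37°, λ = atan2(p_y, p_x) ≈ -22.20°.

≈ 52°N, 22°W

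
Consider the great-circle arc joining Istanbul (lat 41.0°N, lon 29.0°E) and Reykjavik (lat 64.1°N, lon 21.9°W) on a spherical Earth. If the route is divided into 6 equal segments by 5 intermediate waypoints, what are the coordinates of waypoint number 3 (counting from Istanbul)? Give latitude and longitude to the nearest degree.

The haversine formula gives a central angle δ ≈ 0.647 rad (37.1°) between the endpoints.
Interpolate at f = 3/6 with slerp weights a = sin((1−f)δ)/sin δ ≈ 0.527, b = sin(fδ)/sin δ ≈ 0.527.
p = a·p₁ + b·p₂ ≈ (0.562, 0.107, 0.820); φ = arcsin(p_z) ≈ 55.12°, λ = atan2(p_y, p_x) ≈ 10.79°.

≈ lat 55°N, lon 11°E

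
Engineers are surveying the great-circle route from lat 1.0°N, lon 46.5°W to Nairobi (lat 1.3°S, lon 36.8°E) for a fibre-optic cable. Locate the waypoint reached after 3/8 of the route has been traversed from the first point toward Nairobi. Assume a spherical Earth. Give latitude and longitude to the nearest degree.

Convert each endpoint to a unit vector on the sphere (x = cos φ cos λ, y = cos φ sin λ, z = sin φ).
The central angle between the endpoints is δ = arccos(p₁·p₂) ≈ 1.454 rad (83.3°).
Interpolate at f = 3/8 with slerp weights a = sin((1−f)δ)/sin δ ≈ 0.794, b = sin(fδ)/sin δ ≈ 0.522.
p = a·p₁ + b·p₂ ≈ (0.965, -0.263, 0.002); φ = arcsin(p_z) ≈ 0.12°, λ = atan2(p_y, p_x) ≈ -15.26°.

≈ lat 0°N, lon 15°W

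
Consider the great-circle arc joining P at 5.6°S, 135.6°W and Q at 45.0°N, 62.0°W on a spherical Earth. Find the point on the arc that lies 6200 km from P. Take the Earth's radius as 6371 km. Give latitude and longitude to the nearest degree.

From cos δ = sin φ₁ sin φ₂ + cos φ₁ cos φ₂ cos Δλ, the central angle is δ ≈ 1.441 rad (82.5°). The total great-circle distance is δ·R ≈ 1.441 × 6371 ≈ 9179 km, so the target fraction is f = 6200/9179 ≈ 0.675.
Interpolate at f ≈ 0.675 with slerp weights a = sin((1−f)δ)/sin δ ≈ 0.455, b = sin(fδ)/sin δ ≈ 0.834.
p = a·p₁ + b·p₂ ≈ (-0.046, -0.837, 0.545); φ = arcsin(p_z) ≈ 33.04°, λ = atan2(p_y, p_x) ≈ -93.18°.

≈ 33°N, 93°W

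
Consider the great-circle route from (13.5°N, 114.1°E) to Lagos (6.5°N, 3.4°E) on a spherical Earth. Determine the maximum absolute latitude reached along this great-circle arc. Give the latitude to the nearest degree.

≈ 18°N

The great circle lies in the plane with unit normal n̂ = (p₁ × p₂)/|p₁ × p₂|.
Here n̂_z ≈ -0.952; the vertex latitude is φ_max = arccos|n̂_z| ≈ 17.8°.
Check via Clairaut: cos φ_max = |cos φ₁| · sin C = cos(13.5°)·sin(78.3°) ≈ 0.952, again giving ≈ 17.8°.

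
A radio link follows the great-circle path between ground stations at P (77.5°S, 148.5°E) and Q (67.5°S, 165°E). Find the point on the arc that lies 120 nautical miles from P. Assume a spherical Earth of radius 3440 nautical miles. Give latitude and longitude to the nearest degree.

From cos δ = sin φ₁ sin φ₂ + cos φ₁ cos φ₂ cos Δλ, the central angle is δ ≈ 0.193 rad (11.1°). The total great-circle distance is δ·R ≈ 0.193 × 3440 ≈ 665 nmi, so the target fraction is f = 120/665 ≈ 0.181.
Interpolate at f ≈ 0.181 with slerp weights a = sin((1−f)δ)/sin δ ≈ 0.821, b = sin(fδ)/sin δ ≈ 0.182.
p = a·p₁ + b·p₂ ≈ (-0.219, 0.111, -0.969); φ = arcsin(p_z) ≈ -75.81°, λ = atan2(p_y, p_x) ≈ 153.12°.

≈ (76°S, 153°E)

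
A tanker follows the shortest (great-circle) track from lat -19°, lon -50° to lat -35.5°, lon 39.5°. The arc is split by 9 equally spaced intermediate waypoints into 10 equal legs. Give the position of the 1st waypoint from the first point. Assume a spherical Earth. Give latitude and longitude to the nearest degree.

Write both endpoints as unit vectors p₁, p₂ with components (cos φ cos λ, cos φ sin λ, sin φ).
The central angle between the endpoints is δ = arccos(p₁·p₂) ≈ 1.374 rad (78.7°).
Interpolate at f = 1/10 with slerp weights a = sin((1−f)δ)/sin δ ≈ 0.963, b = sin(fδ)/sin δ ≈ 0.140.
p = a·p₁ + b·p₂ ≈ (0.673, -0.625, -0.395); φ = arcsin(p_z) ≈ -23.25°, λ = atan2(p_y, p_x) ≈ -42.89°.

≈ lat -23°, lon -43°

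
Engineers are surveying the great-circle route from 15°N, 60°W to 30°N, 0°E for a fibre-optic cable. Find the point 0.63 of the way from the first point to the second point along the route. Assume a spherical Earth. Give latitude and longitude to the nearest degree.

Write both endpoints as unit vectors p₁, p₂ with components (cos φ cos λ, cos φ sin λ, sin φ).
The central angle between the endpoints is δ = arccos(p₁·p₂) ≈ 0.991 rad (56.8°).
Interpolate at f = 0.63 with slerp weights a = sin((1−f)δ)/sin δ ≈ 0.429, b = sin(fδ)/sin δ ≈ 0.699.
p = a·p₁ + b·p₂ ≈ (0.812, -0.359, 0.460); φ = arcsin(p_z) ≈ 27.41°, λ = atan2(p_y, p_x) ≈ -23.82°.

≈ 27°N, 24°W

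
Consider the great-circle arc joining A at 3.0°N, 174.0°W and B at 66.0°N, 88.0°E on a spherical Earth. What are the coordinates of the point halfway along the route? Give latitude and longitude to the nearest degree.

Convert each endpoint to a unit vector on the sphere (x = cos φ cos λ, y = cos φ sin λ, z = sin φ).
The central angle between the endpoints is δ = arccos(p₁·p₂) ≈ 1.580 rad (90.5°).
Interpolate at f = 1/2 with slerp weights a = sin((1−f)δ)/sin δ ≈ 0.710, b = sin(fδ)/sin δ ≈ 0.710.
p = a·p₁ + b·p₂ ≈ (-0.695, 0.215, 0.686); φ = arcsin(p_z) ≈ 43.31°, λ = atan2(p_y, p_x) ≈ 162.85°.

≈ 43°N, 163°E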